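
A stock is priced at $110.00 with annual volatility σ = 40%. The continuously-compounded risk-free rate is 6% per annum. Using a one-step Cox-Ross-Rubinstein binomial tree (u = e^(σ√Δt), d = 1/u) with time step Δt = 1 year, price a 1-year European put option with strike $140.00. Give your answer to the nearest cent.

CRR parameters: u = e^(σ√Δt) = e^(0.4·√1) = 1.4918, d = 1/u = 0.6703
Per-period rate: rΔt = 0.06·1 = 0.06, so R = e^0.06 = 1.0618
Risk-neutral probability p = (e^0.06 − 0.6703)/(1.4918 − 0.6703) = 0.3915/0.8215 = 0.4766
Terminal stock prices: S_u = 164.1, S_d = 73.74
Terminal payoffs (K − S): max(-24.1, 0) = 0, max(66.26, 0) = 66.26
Node 0 (S = 110): V_0 = e^(−0.06)·[0.4766·0.0000 + 0.5234·66.2648] = 32.6642

$32.66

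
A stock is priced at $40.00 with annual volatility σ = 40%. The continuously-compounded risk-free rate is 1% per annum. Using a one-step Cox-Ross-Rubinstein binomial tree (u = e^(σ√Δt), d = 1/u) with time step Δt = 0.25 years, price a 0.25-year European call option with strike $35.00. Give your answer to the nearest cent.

CRR parameters: u = e^(σ√Δt) = e^(0.4·√0.25) = 1.2214, d = 1/u = 0.8187
Per-period rate: rΔt = 0.01·0.25 = 0.0025, so R = e^0.0025 = 1.0025
Risk-neutral probability p = (e^0.0025 − 0.8187)/(1.2214 − 0.8187) = 0.1838/0.4027 = 0.4564
Terminal stock prices: S_u = 48.86, S_d = 32.75
Terminal payoffs (S − K): max(13.86, 0) = 13.86, max(-2.251, 0) = 0
Node 0 (S = 40): V_0 = e^(−0.0025)·[0.4564·13.8561 + 0.5436·0.0000] = 6.3079

$6.31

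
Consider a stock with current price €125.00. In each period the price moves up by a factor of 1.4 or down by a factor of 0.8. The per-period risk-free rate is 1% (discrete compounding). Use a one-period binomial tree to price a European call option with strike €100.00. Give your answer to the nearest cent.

Risk-neutral probability p = (1 + 0.01 − 0.8)/(1.4 − 0.8) = 0.2100/0.6000 = 0.3500
Terminal stock prices: S_u = 175, S_d = 100
Terminal payoffs (S − K): max(75, 0) = 75, max(0, 0) = 0
Node 0 (S = 125): V_0 = 1/1.01·[0.3500·75.0000 + 0.6500·0.0000] = 25.9901

€25.99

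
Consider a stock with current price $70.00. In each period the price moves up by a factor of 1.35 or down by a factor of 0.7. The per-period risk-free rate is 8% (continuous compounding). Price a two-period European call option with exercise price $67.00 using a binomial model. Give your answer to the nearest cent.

$17.95

Risk-neutral probability p = (e^0.08 − 0.7)/(1.35 − 0.7) = 0.3833/0.6500 = 0.5897
Terminal stock prices: S_uu = 127.6, S_ud = 66.15, S_dd = 34.3
Terminal payoffs (S − K): max(60.58, 0) = 60.58, max(-0.85, 0) = 0, max(-32.7, 0) = 0
Node u (S = 94.5): V_u = e^(−0.08)·[0.5897·60.5750 + 0.4103·0.0000] = 32.9732
Node d (S = 49): V_d = e^(−0.08)·[0.5897·0.0000 + 0.4103·0.0000] = 0.0000
Node 0 (S = 70): V_0 = e^(−0.08)·[0.5897·32.9732 + 0.4103·0.0000] = 17.9485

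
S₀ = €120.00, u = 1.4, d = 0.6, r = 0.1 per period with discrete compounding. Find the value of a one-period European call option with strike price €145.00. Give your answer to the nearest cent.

Risk-neutral probability p = (1 + 0.1 − 0.6)/(1.4 − 0.6) = 0.5000/0.8000 = 0.6250
Terminal stock prices: S_u = 168, S_d = 72
Terminal payoffs (S − K): max(23, 0) = 23, max(-73, 0) = 0
Node 0 (S = 120): V_0 = 1/1.1·[0.6250·23.0000 + 0.3750·0.0000] = 13.0682

€13.07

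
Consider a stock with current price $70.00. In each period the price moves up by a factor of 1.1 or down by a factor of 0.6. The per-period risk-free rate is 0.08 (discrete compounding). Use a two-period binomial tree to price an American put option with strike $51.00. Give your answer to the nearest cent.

Risk-neutral probability p = (1 + 0.08 − 0.6)/(1.1 − 0.6) = 0.4800/0.5000 = 0.9600
Terminal stock prices: S_uu = 84.7, S_ud = 46.2, S_dd = 25.2
Terminal payoffs (K − S): max(-33.7, 0) = 0, max(4.8, 0) = 4.8, max(25.8, 0) = 25.8
Node u (S = 77): continuation = 1/1.08·[0.9600·0.0000 + 0.0400·4.8000] = 0.1778; exercise value = 0.0000 ≤ continuation, so V_u = 0.1778
Node d (S = 42): continuation = 1/1.08·[0.9600·4.8000 + 0.0400·25.8000] = 5.2222; exercise value = 9.0000 > continuation, so V_d = 9.0000 (exercise)
Node 0 (S = 70): continuation = 1/1.08·[0.9600·0.1778 + 0.0400·9.0000] = 0.4914; exercise value = 0.0000 ≤ continuation, so V_0 = 0.4914

$0.49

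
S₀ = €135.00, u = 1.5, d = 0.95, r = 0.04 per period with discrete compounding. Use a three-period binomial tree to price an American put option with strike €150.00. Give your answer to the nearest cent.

€18.21

Risk-neutral probability p = (1 + 0.04 − 0.95)/(1.5 − 0.95) = 0.0900/0.5500 = 0.1636
Terminal stock prices: S_uuu = 455.6, S_uud = 288.6, S_udd = 182.8, S_ddd = 115.7
Terminal payoffs (K − S): max(-305.6, 0) = 0, max(-138.6, 0) = 0, max(-32.76, 0) = 0, max(34.25, 0) = 34.25
Node uu (S = 303.8): continuation = 1/1.04·[0.1636·0.0000 + 0.8364·0.0000] = 0.0000; exercise value = 0.0000 ≤ continuation, so V_uu = 0.0000
Node ud (S = 192.4): continuation = 1/1.04·[0.1636·0.0000 + 0.8364·0.0000] = 0.0000; exercise value = 0.0000 ≤ continuation, so V_ud = 0.0000
Node dd (S = 121.8): continuation = 1/1.04·[0.1636·0.0000 + 0.8364·34.2544] = 27.5472; exercise value = 28.1625 > continuation, so V_dd = 28.1625 (exercise)
Node u (S = 202.5): continuation = 1/1.04·[0.1636·0.0000 + 0.8364·0.0000] = 0.0000; exercise value = 0.0000 ≤ continuation, so V_u = 0.0000
Node d (S = 128.2): continuation = 1/1.04·[0.1636·0.0000 + 0.8364·28.1625] = 22.6482; exercise value = 21.7500 ≤ continuation, so V_d = 22.6482
Node 0 (S = 135): continuation = 1/1.04·[0.1636·0.0000 + 0.8364·22.6482] = 18.2136; exercise value = 15.0000 ≤ continuation, so V_0 = 18.2136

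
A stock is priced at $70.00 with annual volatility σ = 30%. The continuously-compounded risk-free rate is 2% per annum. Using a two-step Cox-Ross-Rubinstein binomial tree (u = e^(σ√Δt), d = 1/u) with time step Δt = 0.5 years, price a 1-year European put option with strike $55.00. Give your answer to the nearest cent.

CRR parameters: u = e^(σ√Δt) = e^(0.3·√0.5) = 1.2363, d = 1/u = 0.8089
Per-period rate: rΔt = 0.02·0.5 = 0.01, so R = e^0.01 = 1.0101
Risk-neutral probability p = (e^0.01 − 0.8089)/(1.2363 − 0.8089) = 0.2012/0.4275 = 0.4707
Terminal stock prices: S_uu = 107, S_ud = 70, S_dd = 45.8
Terminal payoffs (K − S): max(-51.99, 0) = 0, max(-15, 0) = 0, max(9.202, 0) = 9.202
Node u (S = 86.54): V_u = e^(−0.01)·[0.4707·0.0000 + 0.5293·0.0000] = 0.0000
Node d (S = 56.62): V_d = e^(−0.01)·[0.4707·0.0000 + 0.5293·9.2024] = 4.8226
Node 0 (S = 70): V_0 = e^(−0.01)·[0.4707·0.0000 + 0.5293·4.8226] = 2.5273

$2.53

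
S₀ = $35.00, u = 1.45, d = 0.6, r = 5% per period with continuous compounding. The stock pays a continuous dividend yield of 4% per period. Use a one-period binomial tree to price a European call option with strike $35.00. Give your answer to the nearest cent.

$7.23

Per-period risk-free factor R = e^0.05 = 1.0513; dividend-adjusted growth = e^(0.05−0.04) = 1.0101.
Risk-neutral probability p = (1.0101 − 0.6)/(1.45 − 0.6) = 0.4101/0.8500 = 0.4824
Terminal stock prices: S_u = 50.75, S_d = 21
Terminal payoffs (S − K): max(15.75, 0) = 15.75, max(-14, 0) = 0
Node 0 (S = 35): V_0 = e^(−0.05)·[0.4824·15.7500 + 0.5176·0.0000] = 7.2274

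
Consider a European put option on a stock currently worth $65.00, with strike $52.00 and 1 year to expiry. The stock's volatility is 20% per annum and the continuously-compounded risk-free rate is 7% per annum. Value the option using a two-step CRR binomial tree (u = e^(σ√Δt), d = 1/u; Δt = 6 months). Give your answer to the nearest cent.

$0.47

CRR parameters: u = e^(σ√Δt) = e^(0.2·√0.5) = 1.1519, d = 1/u = 0.8681
Per-period rate: rΔt = 0.07·0.5 = 0.035, so R = e^0.035 = 1.0356
Risk-neutral probability p = (e^0.035 − 0.8681)/(1.1519 − 0.8681) = 0.1675/0.2838 = 0.5902
Terminal stock prices: S_uu = 86.25, S_ud = 65, S_dd = 48.99
Terminal payoffs (K − S): max(-34.25, 0) = 0, max(-13, 0) = 0, max(3.014, 0) = 3.014
Node u (S = 74.87): V_u = e^(−0.035)·[0.5902·0.0000 + 0.4098·0.0000] = 0.0000
Node d (S = 56.43): V_d = e^(−0.035)·[0.5902·0.0000 + 0.4098·3.0135] = 1.1924
Node 0 (S = 65): V_0 = e^(−0.035)·[0.5902·0.0000 + 0.4098·1.1924] = 0.4718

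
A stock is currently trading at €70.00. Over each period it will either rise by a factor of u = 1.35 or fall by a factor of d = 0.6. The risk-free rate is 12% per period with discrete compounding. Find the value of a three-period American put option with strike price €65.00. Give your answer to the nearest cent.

€7.74

Risk-neutral probability p = (1 + 0.12 − 0.6)/(1.35 − 0.6) = 0.5200/0.7500 = 0.6933
Terminal stock prices: S_uuu = 172.2, S_uud = 76.55, S_udd = 34.02, S_ddd = 15.12
Terminal payoffs (K − S): max(-107.2, 0) = 0, max(-11.55, 0) = 0, max(30.98, 0) = 30.98, max(49.88, 0) = 49.88
Node uu (S = 127.6): continuation = 1/1.12·[0.6933·0.0000 + 0.3067·0.0000] = 0.0000; exercise value = 0.0000 ≤ continuation, so V_uu = 0.0000
Node ud (S = 56.7): continuation = 1/1.12·[0.6933·0.0000 + 0.3067·30.9800] = 8.4826; exercise value = 8.3000 ≤ continuation, so V_ud = 8.4826
Node dd (S = 25.2): continuation = 1/1.12·[0.6933·30.9800 + 0.3067·49.8800] = 32.8357; exercise value = 39.8000 > continuation, so V_dd = 39.8000 (exercise)
Node u (S = 94.5): continuation = 1/1.12·[0.6933·0.0000 + 0.3067·8.4826] = 2.3226; exercise value = 0.0000 ≤ continuation, so V_u = 2.3226
Node d (S = 42): continuation = 1/1.12·[0.6933·8.4826 + 0.3067·39.8000] = 16.1488; exercise value = 23.0000 > continuation, so V_d = 23.0000 (exercise)
Node 0 (S = 70): continuation = 1/1.12·[0.6933·2.3226 + 0.3067·23.0000] = 7.7354; exercise value = 0.0000 ≤ continuation, so V_0 = 7.7354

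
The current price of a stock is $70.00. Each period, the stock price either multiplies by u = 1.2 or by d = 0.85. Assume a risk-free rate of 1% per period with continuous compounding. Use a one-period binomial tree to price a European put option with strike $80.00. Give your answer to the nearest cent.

Risk-neutral probability p = (e^0.01 − 0.85)/(1.2 − 0.85) = 0.1601/0.3500 = 0.4573
Terminal stock prices: S_u = 84, S_d = 59.5
Terminal payoffs (K − S): max(-4, 0) = 0, max(20.5, 0) = 20.5
Node 0 (S = 70): V_0 = e^(−0.01)·[0.4573·0.0000 + 0.5427·20.5000] = 11.0149

$11.01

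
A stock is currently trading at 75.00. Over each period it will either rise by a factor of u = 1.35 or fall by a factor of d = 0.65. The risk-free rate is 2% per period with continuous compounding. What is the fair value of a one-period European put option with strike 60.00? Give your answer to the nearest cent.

Risk-neutral probability p = (e^0.02 − 0.65)/(1.35 − 0.65) = 0.3702/0.7000 = 0.5289
Terminal stock prices: S_u = 101.2, S_d = 48.75
Terminal payoffs (K − S): max(-41.25, 0) = 0, max(11.25, 0) = 11.25
Node 0 (S = 75): V_0 = e^(−0.02)·[0.5289·0.0000 + 0.4711·11.2500] = 5.1954

5.20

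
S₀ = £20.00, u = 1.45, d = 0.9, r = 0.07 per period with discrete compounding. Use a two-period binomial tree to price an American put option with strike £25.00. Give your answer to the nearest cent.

Risk-neutral probability p = (1 + 0.07 − 0.9)/(1.45 − 0.9) = 0.1700/0.5500 = 0.3091
Terminal stock prices: S_uu = 42.05, S_ud = 26.1, S_dd = 16.2
Terminal payoffs (K − S): max(-17.05, 0) = 0, max(-1.1, 0) = 0, max(8.8, 0) = 8.8
Node u (S = 29): continuation = 1/1.07·[0.3091·0.0000 + 0.6909·0.0000] = 0.0000; exercise value = 0.0000 ≤ continuation, so V_u = 0.0000
Node d (S = 18): continuation = 1/1.07·[0.3091·0.0000 + 0.6909·8.8000] = 5.6822; exercise value = 7.0000 > continuation, so V_d = 7.0000 (exercise)
Node 0 (S = 20): continuation = 1/1.07·[0.3091·0.0000 + 0.6909·7.0000] = 4.5200; exercise value = 5.0000 > continuation, so V_0 = 5.0000 (exercise)

£5.00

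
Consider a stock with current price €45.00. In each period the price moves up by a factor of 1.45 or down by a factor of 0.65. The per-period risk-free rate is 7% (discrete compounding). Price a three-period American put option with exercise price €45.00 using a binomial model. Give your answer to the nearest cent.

Risk-neutral probability p = (1 + 0.07 − 0.65)/(1.45 − 0.65) = 0.4200/0.8000 = 0.5250
Terminal stock prices: S_uuu = 137.2, S_uud = 61.5, S_udd = 27.57, S_ddd = 12.36
Terminal payoffs (K − S): max(-92.19, 0) = 0, max(-16.5, 0) = 0, max(17.43, 0) = 17.43, max(32.64, 0) = 32.64
Node uu (S = 94.61): continuation = 1/1.07·[0.5250·0.0000 + 0.4750·0.0000] = 0.0000; exercise value = 0.0000 ≤ continuation, so V_uu = 0.0000
Node ud (S = 42.41): continuation = 1/1.07·[0.5250·0.0000 + 0.4750·17.4319] = 7.7384; exercise value = 2.5875 ≤ continuation, so V_ud = 7.7384
Node dd (S = 19.01): continuation = 1/1.07·[0.5250·17.4319 + 0.4750·32.6419] = 23.0436; exercise value = 25.9875 > continuation, so V_dd = 25.9875 (exercise)
Node u (S = 65.25): continuation = 1/1.07·[0.5250·0.0000 + 0.4750·7.7384] = 3.4353; exercise value = 0.0000 ≤ continuation, so V_u = 3.4353
Node d (S = 29.25): continuation = 1/1.07·[0.5250·7.7384 + 0.4750·25.9875] = 15.3334; exercise value = 15.7500 > continuation, so V_d = 15.7500 (exercise)
Node 0 (S = 45): continuation = 1/1.07·[0.5250·3.4353 + 0.4750·15.7500] = 8.6774; exercise value = 0.0000 ≤ continuation, so V_0 = 8.6774

€8.68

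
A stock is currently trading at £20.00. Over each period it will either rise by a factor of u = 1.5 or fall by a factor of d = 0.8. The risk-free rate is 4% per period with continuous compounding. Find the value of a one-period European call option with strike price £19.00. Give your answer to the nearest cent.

£3.64

Risk-neutral probability p = (e^0.04 − 0.8)/(1.5 − 0.8) = 0.2408/0.7000 = 0.3440
Terminal stock prices: S_u = 30, S_d = 16
Terminal payoffs (S − K): max(11, 0) = 11, max(-3, 0) = 0
Node 0 (S = 20): V_0 = e^(−0.04)·[0.3440·11.0000 + 0.6560·0.0000] = 3.6358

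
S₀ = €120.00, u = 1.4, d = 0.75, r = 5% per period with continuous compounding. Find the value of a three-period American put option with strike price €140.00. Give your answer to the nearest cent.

Risk-neutral probability p = (e^0.05 − 0.75)/(1.4 − 0.75) = 0.3013/0.6500 = 0.4635
Terminal stock prices: S_uuu = 329.3, S_uud = 176.4, S_udd = 94.5, S_ddd = 50.62
Terminal payoffs (K − S): max(-189.3, 0) = 0, max(-36.4, 0) = 0, max(45.5, 0) = 45.5, max(89.38, 0) = 89.38
Node uu (S = 235.2): continuation = e^(−0.05)·[0.4635·0.0000 + 0.5365·0.0000] = 0.0000; exercise value = 0.0000 ≤ continuation, so V_uu = 0.0000
Node ud (S = 126): continuation = e^(−0.05)·[0.4635·0.0000 + 0.5365·45.5000] = 23.2205; exercise value = 14.0000 ≤ continuation, so V_ud = 23.2205
Node dd (S = 67.5): continuation = e^(−0.05)·[0.4635·45.5000 + 0.5365·89.3750] = 65.6721; exercise value = 72.5000 > continuation, so V_dd = 72.5000 (exercise)
Node u (S = 168): continuation = e^(−0.05)·[0.4635·0.0000 + 0.5365·23.2205] = 11.8503; exercise value = 0.0000 ≤ continuation, so V_u = 11.8503
Node d (S = 90): continuation = e^(−0.05)·[0.4635·23.2205 + 0.5365·72.5000] = 47.2373; exercise value = 50.0000 > continuation, so V_d = 50.0000 (exercise)
Node 0 (S = 120): continuation = e^(−0.05)·[0.4635·11.8503 + 0.5365·50.0000] = 30.7417; exercise value = 20.0000 ≤ continuation, so V_0 = 30.7417

€30.74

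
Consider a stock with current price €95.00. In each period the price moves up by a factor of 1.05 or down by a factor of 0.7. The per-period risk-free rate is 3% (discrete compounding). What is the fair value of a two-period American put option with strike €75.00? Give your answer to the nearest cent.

€0.73

Risk-neutral probability p = (1 + 0.03 − 0.7)/(1.05 − 0.7) = 0.3300/0.3500 = 0.9429
Terminal stock prices: S_uu = 104.7, S_ud = 69.82, S_dd = 46.55
Terminal payoffs (K − S): max(-29.74, 0) = 0, max(5.175, 0) = 5.175, max(28.45, 0) = 28.45
Node u (S = 99.75): continuation = 1/1.03·[0.9429·0.0000 + 0.0571·5.1750] = 0.2871; exercise value = 0.0000 ≤ continuation, so V_u = 0.2871
Node d (S = 66.5): continuation = 1/1.03·[0.9429·5.1750 + 0.0571·28.4500] = 6.3155; exercise value = 8.5000 > continuation, so V_d = 8.5000 (exercise)
Node 0 (S = 95): continuation = 1/1.03·[0.9429·0.2871 + 0.0571·8.5000] = 0.7344; exercise value = 0.0000 ≤ continuation, so V_0 = 0.7344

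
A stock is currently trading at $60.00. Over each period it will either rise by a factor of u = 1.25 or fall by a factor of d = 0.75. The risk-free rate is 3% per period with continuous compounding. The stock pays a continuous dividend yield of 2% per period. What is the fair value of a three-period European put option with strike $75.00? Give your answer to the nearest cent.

Per-period risk-free factor R = e^0.03 = 1.0305; dividend-adjusted growth = e^(0.03−0.02) = 1.0101.
Risk-neutral probability p = (1.0101 − 0.75)/(1.25 − 0.75) = 0.2601/0.5000 = 0.5201
Terminal stock prices: S_uuu = 117.2, S_uud = 70.31, S_udd = 42.19, S_ddd = 25.31
Terminal payoffs (K − S): max(-42.19, 0) = 0, max(4.688, 0) = 4.688, max(32.81, 0) = 32.81, max(49.69, 0) = 49.69
Node uu (S = 93.75): V_uu = e^(−0.03)·[0.5201·0.0000 + 0.4799·4.6875] = 2.1830
Node ud (S = 56.25): V_ud = e^(−0.03)·[0.5201·4.6875 + 0.4799·32.8125] = 17.6472
Node dd (S = 33.75): V_dd = e^(−0.03)·[0.5201·32.8125 + 0.4799·49.6875] = 39.7017
Node u (S = 75): V_u = e^(−0.03)·[0.5201·2.1830 + 0.4799·17.6472] = 9.3205
Node d (S = 45): V_d = e^(−0.03)·[0.5201·17.6472 + 0.4799·39.7017] = 27.3968
Node 0 (S = 60): V_0 = e^(−0.03)·[0.5201·9.3205 + 0.4799·27.3968] = 17.4635

$17.46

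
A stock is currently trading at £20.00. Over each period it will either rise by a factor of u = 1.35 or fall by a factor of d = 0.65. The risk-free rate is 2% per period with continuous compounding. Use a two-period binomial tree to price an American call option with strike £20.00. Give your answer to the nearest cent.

£4.42

Risk-neutral probability p = (e^0.02 − 0.65)/(1.35 − 0.65) = 0.3702/0.7000 = 0.5289
Terminal stock prices: S_uu = 36.45, S_ud = 17.55, S_dd = 8.45
Terminal payoffs (S − K): max(16.45, 0) = 16.45, max(-2.45, 0) = 0, max(-11.55, 0) = 0
Node u (S = 27): continuation = e^(−0.02)·[0.5289·16.4500 + 0.4711·0.0000] = 8.5275; exercise value = 7.0000 ≤ continuation, so V_u = 8.5275
Node d (S = 13): continuation = e^(−0.02)·[0.5289·0.0000 + 0.4711·0.0000] = 0.0000; exercise value = 0.0000 ≤ continuation, so V_d = 0.0000
Node 0 (S = 20): continuation = e^(−0.02)·[0.5289·8.5275 + 0.4711·0.0000] = 4.4205; exercise value = 0.0000 ≤ continuation, so V_0 = 4.4205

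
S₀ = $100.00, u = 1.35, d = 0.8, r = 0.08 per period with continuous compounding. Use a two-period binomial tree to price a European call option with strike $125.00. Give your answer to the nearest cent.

Risk-neutral probability p = (e^0.08 − 0.8)/(1.35 − 0.8) = 0.2833/0.5500 = 0.5151
Terminal stock prices: S_uu = 182.3, S_ud = 108, S_dd = 64
Terminal payoffs (S − K): max(57.25, 0) = 57.25, max(-17, 0) = 0, max(-61, 0) = 0
Node u (S = 135): V_u = e^(−0.08)·[0.5151·57.2500 + 0.4849·0.0000] = 27.2205
Node d (S = 80): V_d = e^(−0.08)·[0.5151·0.0000 + 0.4849·0.0000] = 0.0000
Node 0 (S = 100): V_0 = e^(−0.08)·[0.5151·27.2205 + 0.4849·0.0000] = 12.9424

$12.94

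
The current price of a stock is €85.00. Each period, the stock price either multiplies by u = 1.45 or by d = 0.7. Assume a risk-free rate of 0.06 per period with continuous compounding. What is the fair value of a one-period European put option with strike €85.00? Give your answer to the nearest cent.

Risk-neutral probability p = (e^0.06 − 0.7)/(1.45 − 0.7) = 0.3618/0.7500 = 0.4824
Terminal stock prices: S_u = 123.2, S_d = 59.5
Terminal payoffs (K − S): max(-38.25, 0) = 0, max(25.5, 0) = 25.5
Node 0 (S = 85): V_0 = e^(−0.06)·[0.4824·0.0000 + 0.5176·25.5000] = 12.4290

€12.43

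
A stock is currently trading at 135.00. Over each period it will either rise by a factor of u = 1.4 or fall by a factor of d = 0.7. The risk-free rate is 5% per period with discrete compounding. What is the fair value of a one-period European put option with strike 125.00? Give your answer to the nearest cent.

14.52

Risk-neutral probability p = (1 + 0.05 − 0.7)/(1.4 − 0.7) = 0.3500/0.7000 = 0.5000
Terminal stock prices: S_u = 189, S_d = 94.5
Terminal payoffs (K − S): max(-64, 0) = 0, max(30.5, 0) = 30.5
Node 0 (S = 135): V_0 = 1/1.05·[0.5000·0.0000 + 0.5000·30.5000] = 14.5238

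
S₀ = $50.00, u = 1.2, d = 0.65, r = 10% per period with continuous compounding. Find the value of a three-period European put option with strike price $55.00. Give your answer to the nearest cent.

$3.93

Risk-neutral probability p = (e^0.1 − 0.65)/(1.2 − 0.65) = 0.4552/0.5500 = 0.8276
Terminal stock prices: S_uuu = 86.4, S_uud = 46.8, S_udd = 25.35, S_ddd = 13.73
Terminal payoffs (K − S): max(-31.4, 0) = 0, max(8.2, 0) = 8.2, max(29.65, 0) = 29.65, max(41.27, 0) = 41.27
Node uu (S = 72): V_uu = e^(−0.1)·[0.8276·0.0000 + 0.1724·8.2000] = 1.2793
Node ud (S = 39): V_ud = e^(−0.1)·[0.8276·8.2000 + 0.1724·29.6500] = 10.7661
Node dd (S = 21.13): V_dd = e^(−0.1)·[0.8276·29.6500 + 0.1724·41.2687] = 28.6411
Node u (S = 60): V_u = e^(−0.1)·[0.8276·1.2793 + 0.1724·10.7661] = 2.6376
Node d (S = 32.5): V_d = e^(−0.1)·[0.8276·10.7661 + 0.1724·28.6411] = 12.5302
Node 0 (S = 50): V_0 = e^(−0.1)·[0.8276·2.6376 + 0.1724·12.5302] = 3.9299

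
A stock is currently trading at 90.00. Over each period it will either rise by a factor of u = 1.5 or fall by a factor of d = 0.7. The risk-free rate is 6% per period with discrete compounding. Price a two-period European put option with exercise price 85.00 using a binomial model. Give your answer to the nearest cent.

11.01

Risk-neutral probability p = (1 + 0.06 − 0.7)/(1.5 − 0.7) = 0.3600/0.8000 = 0.4500
Terminal stock prices: S_uu = 202.5, S_ud = 94.5, S_dd = 44.1
Terminal payoffs (K − S): max(-117.5, 0) = 0, max(-9.5, 0) = 0, max(40.9, 0) = 40.9
Node u (S = 135): V_u = 1/1.06·[0.4500·0.0000 + 0.5500·0.0000] = 0.0000
Node d (S = 63): V_d = 1/1.06·[0.4500·0.0000 + 0.5500·40.9000] = 21.2217
Node 0 (S = 90): V_0 = 1/1.06·[0.4500·0.0000 + 0.5500·21.2217] = 11.0113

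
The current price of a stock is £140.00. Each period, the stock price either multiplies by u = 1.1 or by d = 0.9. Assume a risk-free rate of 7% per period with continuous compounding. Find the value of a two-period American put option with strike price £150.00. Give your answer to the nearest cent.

£10.00

Risk-neutral probability p = (e^0.07 − 0.9)/(1.1 − 0.9) = 0.1725/0.2000 = 0.8625
Terminal stock prices: S_uu = 169.4, S_ud = 138.6, S_dd = 113.4
Terminal payoffs (K − S): max(-19.4, 0) = 0, max(11.4, 0) = 11.4, max(36.6, 0) = 36.6
Node u (S = 154): continuation = e^(−0.07)·[0.8625·0.0000 + 0.1375·11.4000] = 1.4611; exercise value = 0.0000 ≤ continuation, so V_u = 1.4611
Node d (S = 126): continuation = e^(−0.07)·[0.8625·11.4000 + 0.1375·36.6000] = 13.8591; exercise value = 24.0000 > continuation, so V_d = 24.0000 (exercise)
Node 0 (S = 140): continuation = e^(−0.07)·[0.8625·1.4611 + 0.1375·24.0000] = 4.2510; exercise value = 10.0000 > continuation, so V_0 = 10.0000 (exercise)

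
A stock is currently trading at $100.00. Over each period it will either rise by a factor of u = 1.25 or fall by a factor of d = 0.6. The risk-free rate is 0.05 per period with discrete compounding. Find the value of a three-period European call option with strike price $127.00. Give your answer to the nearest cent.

$19.58

Risk-neutral probability p = (1 + 0.05 − 0.6)/(1.25 − 0.6) = 0.4500/0.6500 = 0.6923
Terminal stock prices: S_uuu = 195.3, S_uud = 93.75, S_udd = 45, S_ddd = 21.6
Terminal payoffs (S − K): max(68.31, 0) = 68.31, max(-33.25, 0) = 0, max(-82, 0) = 0, max(-105.4, 0) = 0
Node uu (S = 156.2): V_uu = 1/1.05·[0.6923·68.3125 + 0.3077·0.0000] = 45.0412
Node ud (S = 75): V_ud = 1/1.05·[0.6923·0.0000 + 0.3077·0.0000] = 0.0000
Node dd (S = 36): V_dd = 1/1.05·[0.6923·0.0000 + 0.3077·0.0000] = 0.0000
Node u (S = 125): V_u = 1/1.05·[0.6923·45.0412 + 0.3077·0.0000] = 29.6975
Node d (S = 60): V_d = 1/1.05·[0.6923·0.0000 + 0.3077·0.0000] = 0.0000
Node 0 (S = 100): V_0 = 1/1.05·[0.6923·29.6975 + 0.3077·0.0000] = 19.5808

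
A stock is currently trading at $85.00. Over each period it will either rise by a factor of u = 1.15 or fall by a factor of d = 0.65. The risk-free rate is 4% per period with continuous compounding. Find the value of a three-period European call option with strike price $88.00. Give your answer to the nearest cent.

Risk-neutral probability p = (e^0.04 − 0.65)/(1.15 − 0.65) = 0.3908/0.5000 = 0.7816
Terminal stock prices: S_uuu = 129.3, S_uud = 73.07, S_udd = 41.3, S_ddd = 23.34
Terminal payoffs (S − K): max(41.27, 0) = 41.27, max(-14.93, 0) = 0, max(-46.7, 0) = 0, max(-64.66, 0) = 0
Node uu (S = 112.4): V_uu = e^(−0.04)·[0.7816·41.2744 + 0.2184·0.0000] = 30.9960
Node ud (S = 63.54): V_ud = e^(−0.04)·[0.7816·0.0000 + 0.2184·0.0000] = 0.0000
Node dd (S = 35.91): V_dd = e^(−0.04)·[0.7816·0.0000 + 0.2184·0.0000] = 0.0000
Node u (S = 97.75): V_u = e^(−0.04)·[0.7816·30.9960 + 0.2184·0.0000] = 23.2772
Node d (S = 55.25): V_d = e^(−0.04)·[0.7816·0.0000 + 0.2184·0.0000] = 0.0000
Node 0 (S = 85): V_0 = e^(−0.04)·[0.7816·23.2772 + 0.2184·0.0000] = 17.4805

$17.48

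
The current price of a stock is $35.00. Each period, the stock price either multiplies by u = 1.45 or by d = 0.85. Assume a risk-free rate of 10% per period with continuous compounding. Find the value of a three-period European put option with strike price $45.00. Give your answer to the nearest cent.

$5.91

Risk-neutral probability p = (e^0.1 − 0.85)/(1.45 − 0.85) = 0.2552/0.6000 = 0.4253
Terminal stock prices: S_uuu = 106.7, S_uud = 62.55, S_udd = 36.67, S_ddd = 21.49
Terminal payoffs (K − S): max(-61.7, 0) = 0, max(-17.55, 0) = 0, max(8.333, 0) = 8.333, max(23.51, 0) = 23.51
Node uu (S = 73.59): V_uu = e^(−0.1)·[0.4253·0.0000 + 0.5747·0.0000] = 0.0000
Node ud (S = 43.14): V_ud = e^(−0.1)·[0.4253·0.0000 + 0.5747·8.3331] = 4.3334
Node dd (S = 25.29): V_dd = e^(−0.1)·[0.4253·8.3331 + 0.5747·23.5056] = 15.4302
Node u (S = 50.75): V_u = e^(−0.1)·[0.4253·0.0000 + 0.5747·4.3334] = 2.2535
Node d (S = 29.75): V_d = e^(−0.1)·[0.4253·4.3334 + 0.5747·15.4302] = 9.6916
Node 0 (S = 35): V_0 = e^(−0.1)·[0.4253·2.2535 + 0.5747·9.6916] = 5.9070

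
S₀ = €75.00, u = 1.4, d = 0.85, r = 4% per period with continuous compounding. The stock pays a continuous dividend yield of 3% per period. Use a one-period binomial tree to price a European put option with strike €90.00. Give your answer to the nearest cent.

€17.88

Per-period risk-free factor R = e^0.04 = 1.0408; dividend-adjusted growth = e^(0.04−0.03) = 1.0101.
Risk-neutral probability p = (1.0101 − 0.85)/(1.4 − 0.85) = 0.1601/0.5500 = 0.2910
Terminal stock prices: S_u = 105, S_d = 63.75
Terminal payoffs (K − S): max(-15, 0) = 0, max(26.25, 0) = 26.25
Node 0 (S = 75): V_0 = e^(−0.04)·[0.2910·0.0000 + 0.7090·26.2500] = 17.8815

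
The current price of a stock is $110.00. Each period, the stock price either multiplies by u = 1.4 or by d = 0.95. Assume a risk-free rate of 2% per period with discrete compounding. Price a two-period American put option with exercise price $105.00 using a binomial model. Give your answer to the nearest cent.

$3.92

Risk-neutral probability p = (1 + 0.02 − 0.95)/(1.4 − 0.95) = 0.0700/0.4500 = 0.1556
Terminal stock prices: S_uu = 215.6, S_ud = 146.3, S_dd = 99.27
Terminal payoffs (K − S): max(-110.6, 0) = 0, max(-41.3, 0) = 0, max(5.725, 0) = 5.725
Node u (S = 154): continuation = 1/1.02·[0.1556·0.0000 + 0.8444·0.0000] = 0.0000; exercise value = 0.0000 ≤ continuation, so V_u = 0.0000
Node d (S = 104.5): continuation = 1/1.02·[0.1556·0.0000 + 0.8444·5.7250] = 4.7397; exercise value = 0.5000 ≤ continuation, so V_d = 4.7397
Node 0 (S = 110): continuation = 1/1.02·[0.1556·0.0000 + 0.8444·4.7397] = 3.9239; exercise value = 0.0000 ≤ continuation, so V_0 = 3.9239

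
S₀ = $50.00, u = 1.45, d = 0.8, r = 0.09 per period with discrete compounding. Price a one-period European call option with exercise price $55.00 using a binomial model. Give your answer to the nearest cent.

$7.16

Risk-neutral probability p = (1 + 0.09 − 0.8)/(1.45 − 0.8) = 0.2900/0.6500 = 0.4462
Terminal stock prices: S_u = 72.5, S_d = 40
Terminal payoffs (S − K): max(17.5, 0) = 17.5, max(-15, 0) = 0
Node 0 (S = 50): V_0 = 1/1.09·[0.4462·17.5000 + 0.5538·0.0000] = 7.1630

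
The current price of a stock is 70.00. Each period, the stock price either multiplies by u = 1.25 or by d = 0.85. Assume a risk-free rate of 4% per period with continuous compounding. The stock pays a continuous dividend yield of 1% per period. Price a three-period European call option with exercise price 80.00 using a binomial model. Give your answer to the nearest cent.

8.47

Per-period risk-free factor R = e^0.04 = 1.0408; dividend-adjusted growth = e^(0.04−0.01) = 1.0305.
Risk-neutral probability p = (1.0305 − 0.85)/(1.25 − 0.85) = 0.1805/0.4000 = 0.4511
Terminal stock prices: S_uuu = 136.7, S_uud = 92.97, S_udd = 63.22, S_ddd = 42.99
Terminal payoffs (S − K): max(56.72, 0) = 56.72, max(12.97, 0) = 12.97, max(-16.78, 0) = 0, max(-37.01, 0) = 0
Node uu (S = 109.4): V_uu = e^(−0.04)·[0.4511·56.7188 + 0.5489·12.9688] = 31.4235
Node ud (S = 74.38): V_ud = e^(−0.04)·[0.4511·12.9688 + 0.5489·0.0000] = 5.6213
Node dd (S = 50.57): V_dd = e^(−0.04)·[0.4511·0.0000 + 0.5489·0.0000] = 0.0000
Node u (S = 87.5): V_u = e^(−0.04)·[0.4511·31.4235 + 0.5489·5.6213] = 16.5848
Node d (S = 59.5): V_d = e^(−0.04)·[0.4511·5.6213 + 0.5489·0.0000] = 2.4365
Node 0 (S = 70): V_0 = e^(−0.04)·[0.4511·16.5848 + 0.5489·2.4365] = 8.4735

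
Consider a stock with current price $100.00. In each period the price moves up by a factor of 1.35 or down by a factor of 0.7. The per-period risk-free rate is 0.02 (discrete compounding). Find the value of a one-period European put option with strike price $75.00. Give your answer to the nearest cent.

Risk-neutral probability p = (1 + 0.02 − 0.7)/(1.35 − 0.7) = 0.3200/0.6500 = 0.4923
Terminal stock prices: S_u = 135, S_d = 70
Terminal payoffs (K − S): max(-60, 0) = 0, max(5, 0) = 5
Node 0 (S = 100): V_0 = 1/1.02·[0.4923·0.0000 + 0.5077·5.0000] = 2.4887

$2.49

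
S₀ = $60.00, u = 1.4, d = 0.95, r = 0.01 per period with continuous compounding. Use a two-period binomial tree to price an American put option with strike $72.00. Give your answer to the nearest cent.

$13.14

Risk-neutral probability p = (e^0.01 − 0.95)/(1.4 − 0.95) = 0.0601/0.4500 = 0.1334
Terminal stock prices: S_uu = 117.6, S_ud = 79.8, S_dd = 54.15
Terminal payoffs (K − S): max(-45.6, 0) = 0, max(-7.8, 0) = 0, max(17.85, 0) = 17.85
Node u (S = 84): continuation = e^(−0.01)·[0.1334·0.0000 + 0.8666·0.0000] = 0.0000; exercise value = 0.0000 ≤ continuation, so V_u = 0.0000
Node d (S = 57): continuation = e^(−0.01)·[0.1334·0.0000 + 0.8666·17.8500] = 15.3141; exercise value = 15.0000 ≤ continuation, so V_d = 15.3141
Node 0 (S = 60): continuation = e^(−0.01)·[0.1334·0.0000 + 0.8666·15.3141] = 13.1385; exercise value = 12.0000 ≤ continuation, so V_0 = 13.1385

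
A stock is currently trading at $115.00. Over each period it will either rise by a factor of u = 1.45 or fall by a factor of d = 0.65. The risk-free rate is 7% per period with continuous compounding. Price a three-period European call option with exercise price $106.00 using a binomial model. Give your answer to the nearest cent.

$45.58

Risk-neutral probability p = (e^0.07 − 0.65)/(1.45 − 0.65) = 0.4225/0.8000 = 0.5281
Terminal stock prices: S_uuu = 350.6, S_uud = 157.2, S_udd = 70.45, S_ddd = 31.58
Terminal payoffs (S − K): max(244.6, 0) = 244.6, max(51.16, 0) = 51.16, max(-35.55, 0) = 0, max(-74.42, 0) = 0
Node uu (S = 241.8): V_uu = e^(−0.07)·[0.5281·244.5919 + 0.4719·51.1619] = 142.9538
Node ud (S = 108.4): V_ud = e^(−0.07)·[0.5281·51.1619 + 0.4719·0.0000] = 25.1936
Node dd (S = 48.59): V_dd = e^(−0.07)·[0.5281·0.0000 + 0.4719·0.0000] = 0.0000
Node u (S = 166.8): V_u = e^(−0.07)·[0.5281·142.9538 + 0.4719·25.1936] = 81.4790
Node d (S = 74.75): V_d = e^(−0.07)·[0.5281·25.1936 + 0.4719·0.0000] = 12.4061
Node 0 (S = 115): V_0 = e^(−0.07)·[0.5281·81.4790 + 0.4719·12.4061] = 45.5809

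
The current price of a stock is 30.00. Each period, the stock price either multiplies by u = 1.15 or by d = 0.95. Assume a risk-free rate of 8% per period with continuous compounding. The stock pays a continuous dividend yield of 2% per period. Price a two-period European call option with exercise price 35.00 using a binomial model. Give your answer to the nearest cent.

Per-period risk-free factor R = e^0.08 = 1.0833; dividend-adjusted growth = e^(0.08−0.02) = 1.0618.
Risk-neutral probability p = (1.0618 − 0.95)/(1.15 − 0.95) = 0.1118/0.2000 = 0.5592
Terminal stock prices: S_uu = 39.67, S_ud = 32.77, S_dd = 27.07
Terminal payoffs (S − K): max(4.675, 0) = 4.675, max(-2.225, 0) = 0, max(-7.925, 0) = 0
Node u (S = 34.5): V_u = e^(−0.08)·[0.5592·4.6750 + 0.4408·0.0000] = 2.4132
Node d (S = 28.5): V_d = e^(−0.08)·[0.5592·0.0000 + 0.4408·0.0000] = 0.0000
Node 0 (S = 30): V_0 = e^(−0.08)·[0.5592·2.4132 + 0.4408·0.0000] = 1.2457

1.25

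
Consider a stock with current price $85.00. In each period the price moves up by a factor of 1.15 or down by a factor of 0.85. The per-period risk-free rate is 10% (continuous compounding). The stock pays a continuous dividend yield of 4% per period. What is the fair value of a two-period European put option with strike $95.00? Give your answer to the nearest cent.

Per-period risk-free factor R = e^0.1 = 1.1052; dividend-adjusted growth = e^(0.1−0.04) = 1.0618.
Risk-neutral probability p = (1.0618 − 0.85)/(1.15 − 0.85) = 0.2118/0.3000 = 0.7061
Terminal stock prices: S_uu = 112.4, S_ud = 83.09, S_dd = 61.41
Terminal payoffs (K − S): max(-17.41, 0) = 0, max(11.91, 0) = 11.91, max(33.59, 0) = 33.59
Node u (S = 97.75): V_u = e^(−0.1)·[0.7061·0.0000 + 0.2939·11.9125] = 3.1677
Node d (S = 72.25): V_d = e^(−0.1)·[0.7061·11.9125 + 0.2939·33.5875] = 16.5425
Node 0 (S = 85): V_0 = e^(−0.1)·[0.7061·3.1677 + 0.2939·16.5425] = 6.4228

$6.42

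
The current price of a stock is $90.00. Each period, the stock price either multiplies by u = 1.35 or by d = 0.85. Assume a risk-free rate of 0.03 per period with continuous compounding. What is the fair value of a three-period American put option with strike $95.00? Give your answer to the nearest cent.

$13.47

Risk-neutral probability p = (e^0.03 − 0.85)/(1.35 − 0.85) = 0.1805/0.5000 = 0.3609
Terminal stock prices: S_uuu = 221.4, S_uud = 139.4, S_udd = 87.78, S_ddd = 55.27
Terminal payoffs (K − S): max(-126.4, 0) = 0, max(-44.42, 0) = 0, max(7.216, 0) = 7.216, max(39.73, 0) = 39.73
Node uu (S = 164): continuation = e^(−0.03)·[0.3609·0.0000 + 0.6391·0.0000] = 0.0000; exercise value = 0.0000 ≤ continuation, so V_uu = 0.0000
Node ud (S = 103.3): continuation = e^(−0.03)·[0.3609·0.0000 + 0.6391·7.2163] = 4.4755; exercise value = 0.0000 ≤ continuation, so V_ud = 4.4755
Node dd (S = 65.02): continuation = e^(−0.03)·[0.3609·7.2163 + 0.6391·39.7288] = 27.1673; exercise value = 29.9750 > continuation, so V_dd = 29.9750 (exercise)
Node u (S = 121.5): continuation = e^(−0.03)·[0.3609·0.0000 + 0.6391·4.4755] = 2.7757; exercise value = 0.0000 ≤ continuation, so V_u = 2.7757
Node d (S = 76.5): continuation = e^(−0.03)·[0.3609·4.4755 + 0.6391·29.9750] = 20.1581; exercise value = 18.5000 ≤ continuation, so V_d = 20.1581
Node 0 (S = 90): continuation = e^(−0.03)·[0.3609·2.7757 + 0.6391·20.1581] = 13.4743; exercise value = 5.0000 ≤ continuation, so V_0 = 13.4743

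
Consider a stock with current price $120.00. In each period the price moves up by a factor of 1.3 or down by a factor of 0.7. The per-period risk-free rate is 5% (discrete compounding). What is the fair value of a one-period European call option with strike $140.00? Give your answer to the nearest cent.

Risk-neutral probability p = (1 + 0.05 − 0.7)/(1.3 − 0.7) = 0.3500/0.6000 = 0.5833
Terminal stock prices: S_u = 156, S_d = 84
Terminal payoffs (S − K): max(16, 0) = 16, max(-56, 0) = 0
Node 0 (S = 120): V_0 = 1/1.05·[0.5833·16.0000 + 0.4167·0.0000] = 8.8889

$8.89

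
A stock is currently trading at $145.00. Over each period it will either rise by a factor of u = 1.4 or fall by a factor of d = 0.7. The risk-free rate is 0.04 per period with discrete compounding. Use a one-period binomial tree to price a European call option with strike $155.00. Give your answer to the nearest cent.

$22.42

Risk-neutral probability p = (1 + 0.04 − 0.7)/(1.4 − 0.7) = 0.3400/0.7000 = 0.4857
Terminal stock prices: S_u = 203, S_d = 101.5
Terminal payoffs (S − K): max(48, 0) = 48, max(-53.5, 0) = 0
Node 0 (S = 145): V_0 = 1/1.04·[0.4857·48.0000 + 0.5143·0.0000] = 22.4176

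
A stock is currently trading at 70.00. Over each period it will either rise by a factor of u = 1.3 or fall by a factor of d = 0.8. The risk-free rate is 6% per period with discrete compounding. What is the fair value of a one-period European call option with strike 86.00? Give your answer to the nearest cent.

2.45

Risk-neutral probability p = (1 + 0.06 − 0.8)/(1.3 − 0.8) = 0.2600/0.5000 = 0.5200
Terminal stock prices: S_u = 91, S_d = 56
Terminal payoffs (S − K): max(5, 0) = 5, max(-30, 0) = 0
Node 0 (S = 70): V_0 = 1/1.06·[0.5200·5.0000 + 0.4800·0.0000] = 2.4528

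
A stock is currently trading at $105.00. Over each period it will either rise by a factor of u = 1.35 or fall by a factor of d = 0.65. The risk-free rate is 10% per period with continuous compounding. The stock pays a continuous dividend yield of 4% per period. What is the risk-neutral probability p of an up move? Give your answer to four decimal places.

Per-period risk-free factor R = e^0.1 = 1.1052; dividend-adjusted growth = e^(0.1−0.04) = 1.0618.
Risk-neutral probability p = (1.0618 − 0.65)/(1.35 − 0.65) = 0.4118/0.7000 = 0.5883

p = 0.5883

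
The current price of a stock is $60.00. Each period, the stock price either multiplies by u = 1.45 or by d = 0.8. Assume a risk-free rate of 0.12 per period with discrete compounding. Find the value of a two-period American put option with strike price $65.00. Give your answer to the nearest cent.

$7.71

Risk-neutral probability p = (1 + 0.12 − 0.8)/(1.45 − 0.8) = 0.3200/0.6500 = 0.4923
Terminal stock prices: S_uu = 126.2, S_ud = 69.6, S_dd = 38.4
Terminal payoffs (K − S): max(-61.15, 0) = 0, max(-4.6, 0) = 0, max(26.6, 0) = 26.6
Node u (S = 87): continuation = 1/1.12·[0.4923·0.0000 + 0.5077·0.0000] = 0.0000; exercise value = 0.0000 ≤ continuation, so V_u = 0.0000
Node d (S = 48): continuation = 1/1.12·[0.4923·0.0000 + 0.5077·26.6000] = 12.0577; exercise value = 17.0000 > continuation, so V_d = 17.0000 (exercise)
Node 0 (S = 60): continuation = 1/1.12·[0.4923·0.0000 + 0.5077·17.0000] = 7.7060; exercise value = 5.0000 ≤ continuation, so V_0 = 7.7060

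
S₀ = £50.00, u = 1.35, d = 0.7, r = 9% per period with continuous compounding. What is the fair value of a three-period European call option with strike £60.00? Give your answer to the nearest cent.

Risk-neutral probability p = (e^0.09 − 0.7)/(1.35 − 0.7) = 0.3942/0.6500 = 0.6064
Terminal stock prices: S_uuu = 123, S_uud = 63.79, S_udd = 33.07, S_ddd = 17.15
Terminal payoffs (S − K): max(63.02, 0) = 63.02, max(3.788, 0) = 3.788, max(-26.93, 0) = 0, max(-42.85, 0) = 0
Node uu (S = 91.13): V_uu = e^(−0.09)·[0.6064·63.0188 + 0.3936·3.7875] = 36.2891
Node ud (S = 47.25): V_ud = e^(−0.09)·[0.6064·3.7875 + 0.3936·0.0000] = 2.0991
Node dd (S = 24.5): V_dd = e^(−0.09)·[0.6064·0.0000 + 0.3936·0.0000] = 0.0000
Node u (S = 67.5): V_u = e^(−0.09)·[0.6064·36.2891 + 0.3936·2.0991] = 20.8675
Node d (S = 35): V_d = e^(−0.09)·[0.6064·2.0991 + 0.3936·0.0000] = 1.1634
Node 0 (S = 50): V_0 = e^(−0.09)·[0.6064·20.8675 + 0.3936·1.1634] = 11.9838

£11.98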